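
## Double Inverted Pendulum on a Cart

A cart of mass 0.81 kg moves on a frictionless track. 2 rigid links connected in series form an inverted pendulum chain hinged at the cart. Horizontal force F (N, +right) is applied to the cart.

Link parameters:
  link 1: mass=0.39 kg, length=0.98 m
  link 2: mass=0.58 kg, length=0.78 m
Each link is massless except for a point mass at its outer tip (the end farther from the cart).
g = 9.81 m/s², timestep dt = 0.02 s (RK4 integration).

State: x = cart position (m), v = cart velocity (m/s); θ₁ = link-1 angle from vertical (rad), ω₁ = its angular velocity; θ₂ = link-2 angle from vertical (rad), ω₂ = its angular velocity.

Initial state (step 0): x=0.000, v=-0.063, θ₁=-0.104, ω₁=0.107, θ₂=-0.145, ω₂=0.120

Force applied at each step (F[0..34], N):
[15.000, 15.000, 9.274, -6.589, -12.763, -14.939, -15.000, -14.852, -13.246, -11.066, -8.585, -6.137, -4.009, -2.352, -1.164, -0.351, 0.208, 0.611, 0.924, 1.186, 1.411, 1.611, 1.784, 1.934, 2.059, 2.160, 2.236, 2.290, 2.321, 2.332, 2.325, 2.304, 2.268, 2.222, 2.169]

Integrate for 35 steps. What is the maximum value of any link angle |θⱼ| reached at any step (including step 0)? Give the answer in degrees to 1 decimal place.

Answer: 10.4°

Derivation:
apply F[0]=+15.000 → step 1: x=0.003, v=0.327, θ₁=-0.106, ω₁=-0.300, θ₂=-0.143, ω₂=0.101
apply F[1]=+15.000 → step 2: x=0.013, v=0.716, θ₁=-0.116, ω₁=-0.710, θ₂=-0.141, ω₂=0.086
apply F[2]=+9.274 → step 3: x=0.030, v=0.967, θ₁=-0.133, ω₁=-0.985, θ₂=-0.139, ω₂=0.078
apply F[3]=-6.589 → step 4: x=0.048, v=0.838, θ₁=-0.152, ω₁=-0.884, θ₂=-0.138, ω₂=0.081
apply F[4]=-12.763 → step 5: x=0.062, v=0.566, θ₁=-0.167, ω₁=-0.650, θ₂=-0.136, ω₂=0.097
apply F[5]=-14.939 → step 6: x=0.070, v=0.247, θ₁=-0.177, ω₁=-0.377, θ₂=-0.134, ω₂=0.126
apply F[6]=-15.000 → step 7: x=0.072, v=-0.071, θ₁=-0.182, ω₁=-0.112, θ₂=-0.131, ω₂=0.164
apply F[7]=-14.852 → step 8: x=0.067, v=-0.384, θ₁=-0.182, ω₁=0.145, θ₂=-0.127, ω₂=0.206
apply F[8]=-13.246 → step 9: x=0.057, v=-0.659, θ₁=-0.177, ω₁=0.367, θ₂=-0.123, ω₂=0.247
apply F[9]=-11.066 → step 10: x=0.041, v=-0.886, θ₁=-0.168, ω₁=0.542, θ₂=-0.117, ω₂=0.285
apply F[10]=-8.585 → step 11: x=0.022, v=-1.057, θ₁=-0.155, ω₁=0.667, θ₂=-0.111, ω₂=0.317
apply F[11]=-6.137 → step 12: x=-0.000, v=-1.173, θ₁=-0.141, ω₁=0.742, θ₂=-0.105, ω₂=0.343
apply F[12]=-4.009 → step 13: x=-0.024, v=-1.242, θ₁=-0.126, ω₁=0.776, θ₂=-0.098, ω₂=0.363
apply F[13]=-2.352 → step 14: x=-0.050, v=-1.274, θ₁=-0.111, ω₁=0.777, θ₂=-0.090, ω₂=0.377
apply F[14]=-1.164 → step 15: x=-0.075, v=-1.280, θ₁=-0.095, ω₁=0.758, θ₂=-0.083, ω₂=0.387
apply F[15]=-0.351 → step 16: x=-0.101, v=-1.269, θ₁=-0.081, ω₁=0.728, θ₂=-0.075, ω₂=0.392
apply F[16]=+0.208 → step 17: x=-0.126, v=-1.248, θ₁=-0.066, ω₁=0.691, θ₂=-0.067, ω₂=0.394
apply F[17]=+0.611 → step 18: x=-0.150, v=-1.220, θ₁=-0.053, ω₁=0.651, θ₂=-0.059, ω₂=0.392
apply F[18]=+0.924 → step 19: x=-0.175, v=-1.187, θ₁=-0.040, ω₁=0.610, θ₂=-0.051, ω₂=0.387
apply F[19]=+1.186 → step 20: x=-0.198, v=-1.150, θ₁=-0.029, ω₁=0.570, θ₂=-0.044, ω₂=0.379
apply F[20]=+1.411 → step 21: x=-0.220, v=-1.110, θ₁=-0.018, ω₁=0.529, θ₂=-0.036, ω₂=0.369
apply F[21]=+1.611 → step 22: x=-0.242, v=-1.067, θ₁=-0.007, ω₁=0.489, θ₂=-0.029, ω₂=0.357
apply F[22]=+1.784 → step 23: x=-0.263, v=-1.023, θ₁=0.002, ω₁=0.449, θ₂=-0.022, ω₂=0.343
apply F[23]=+1.934 → step 24: x=-0.283, v=-0.976, θ₁=0.011, ω₁=0.410, θ₂=-0.015, ω₂=0.328
apply F[24]=+2.059 → step 25: x=-0.302, v=-0.929, θ₁=0.018, ω₁=0.372, θ₂=-0.009, ω₂=0.312
apply F[25]=+2.160 → step 26: x=-0.320, v=-0.881, θ₁=0.025, ω₁=0.336, θ₂=-0.003, ω₂=0.294
apply F[26]=+2.236 → step 27: x=-0.337, v=-0.832, θ₁=0.032, ω₁=0.300, θ₂=0.003, ω₂=0.277
apply F[27]=+2.290 → step 28: x=-0.354, v=-0.784, θ₁=0.037, ω₁=0.267, θ₂=0.008, ω₂=0.259
apply F[28]=+2.321 → step 29: x=-0.369, v=-0.736, θ₁=0.042, ω₁=0.234, θ₂=0.013, ω₂=0.241
apply F[29]=+2.332 → step 30: x=-0.383, v=-0.689, θ₁=0.047, ω₁=0.204, θ₂=0.018, ω₂=0.222
apply F[30]=+2.325 → step 31: x=-0.396, v=-0.643, θ₁=0.051, ω₁=0.175, θ₂=0.022, ω₂=0.204
apply F[31]=+2.304 → step 32: x=-0.409, v=-0.598, θ₁=0.054, ω₁=0.149, θ₂=0.026, ω₂=0.187
apply F[32]=+2.268 → step 33: x=-0.420, v=-0.555, θ₁=0.057, ω₁=0.124, θ₂=0.030, ω₂=0.170
apply F[33]=+2.222 → step 34: x=-0.431, v=-0.514, θ₁=0.059, ω₁=0.102, θ₂=0.033, ω₂=0.153
apply F[34]=+2.169 → step 35: x=-0.441, v=-0.475, θ₁=0.061, ω₁=0.081, θ₂=0.036, ω₂=0.137
Max |angle| over trajectory = 0.182 rad = 10.4°.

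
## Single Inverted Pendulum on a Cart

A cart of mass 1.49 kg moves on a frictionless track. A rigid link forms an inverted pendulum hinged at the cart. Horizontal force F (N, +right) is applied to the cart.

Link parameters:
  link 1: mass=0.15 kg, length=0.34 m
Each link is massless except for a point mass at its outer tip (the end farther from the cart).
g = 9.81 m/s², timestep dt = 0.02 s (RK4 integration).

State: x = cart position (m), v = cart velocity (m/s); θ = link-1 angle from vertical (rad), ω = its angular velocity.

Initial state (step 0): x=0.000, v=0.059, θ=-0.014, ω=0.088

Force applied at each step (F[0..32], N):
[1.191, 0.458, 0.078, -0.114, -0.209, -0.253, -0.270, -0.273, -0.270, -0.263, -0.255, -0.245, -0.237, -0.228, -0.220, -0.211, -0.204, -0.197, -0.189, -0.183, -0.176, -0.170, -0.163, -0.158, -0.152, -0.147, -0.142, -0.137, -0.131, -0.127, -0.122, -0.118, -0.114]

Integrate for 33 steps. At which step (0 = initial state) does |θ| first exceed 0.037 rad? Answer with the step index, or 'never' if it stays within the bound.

Answer: never

Derivation:
apply F[0]=+1.191 → step 1: x=0.001, v=0.075, θ=-0.013, ω=0.033
apply F[1]=+0.458 → step 2: x=0.003, v=0.082, θ=-0.012, ω=0.006
apply F[2]=+0.078 → step 3: x=0.005, v=0.083, θ=-0.012, ω=-0.004
apply F[3]=-0.114 → step 4: x=0.006, v=0.082, θ=-0.013, ω=-0.008
apply F[4]=-0.209 → step 5: x=0.008, v=0.079, θ=-0.013, ω=-0.008
apply F[5]=-0.253 → step 6: x=0.009, v=0.076, θ=-0.013, ω=-0.006
apply F[6]=-0.270 → step 7: x=0.011, v=0.073, θ=-0.013, ω=-0.003
apply F[7]=-0.273 → step 8: x=0.012, v=0.069, θ=-0.013, ω=-0.001
apply F[8]=-0.270 → step 9: x=0.014, v=0.066, θ=-0.013, ω=0.002
apply F[9]=-0.263 → step 10: x=0.015, v=0.063, θ=-0.013, ω=0.004
apply F[10]=-0.255 → step 11: x=0.016, v=0.059, θ=-0.013, ω=0.006
apply F[11]=-0.245 → step 12: x=0.017, v=0.056, θ=-0.013, ω=0.008
apply F[12]=-0.237 → step 13: x=0.018, v=0.053, θ=-0.012, ω=0.009
apply F[13]=-0.228 → step 14: x=0.019, v=0.051, θ=-0.012, ω=0.010
apply F[14]=-0.220 → step 15: x=0.020, v=0.048, θ=-0.012, ω=0.011
apply F[15]=-0.211 → step 16: x=0.021, v=0.045, θ=-0.012, ω=0.012
apply F[16]=-0.204 → step 17: x=0.022, v=0.043, θ=-0.012, ω=0.012
apply F[17]=-0.197 → step 18: x=0.023, v=0.040, θ=-0.011, ω=0.013
apply F[18]=-0.189 → step 19: x=0.024, v=0.038, θ=-0.011, ω=0.013
apply F[19]=-0.183 → step 20: x=0.025, v=0.036, θ=-0.011, ω=0.014
apply F[20]=-0.176 → step 21: x=0.025, v=0.034, θ=-0.011, ω=0.014
apply F[21]=-0.170 → step 22: x=0.026, v=0.032, θ=-0.010, ω=0.014
apply F[22]=-0.163 → step 23: x=0.027, v=0.030, θ=-0.010, ω=0.014
apply F[23]=-0.158 → step 24: x=0.027, v=0.028, θ=-0.010, ω=0.014
apply F[24]=-0.152 → step 25: x=0.028, v=0.026, θ=-0.009, ω=0.014
apply F[25]=-0.147 → step 26: x=0.028, v=0.024, θ=-0.009, ω=0.014
apply F[26]=-0.142 → step 27: x=0.029, v=0.022, θ=-0.009, ω=0.014
apply F[27]=-0.137 → step 28: x=0.029, v=0.021, θ=-0.009, ω=0.013
apply F[28]=-0.131 → step 29: x=0.029, v=0.019, θ=-0.008, ω=0.013
apply F[29]=-0.127 → step 30: x=0.030, v=0.017, θ=-0.008, ω=0.013
apply F[30]=-0.122 → step 31: x=0.030, v=0.016, θ=-0.008, ω=0.013
apply F[31]=-0.118 → step 32: x=0.030, v=0.015, θ=-0.008, ω=0.013
apply F[32]=-0.114 → step 33: x=0.031, v=0.013, θ=-0.007, ω=0.012
max |θ| = 0.014 ≤ 0.037 over all 34 states.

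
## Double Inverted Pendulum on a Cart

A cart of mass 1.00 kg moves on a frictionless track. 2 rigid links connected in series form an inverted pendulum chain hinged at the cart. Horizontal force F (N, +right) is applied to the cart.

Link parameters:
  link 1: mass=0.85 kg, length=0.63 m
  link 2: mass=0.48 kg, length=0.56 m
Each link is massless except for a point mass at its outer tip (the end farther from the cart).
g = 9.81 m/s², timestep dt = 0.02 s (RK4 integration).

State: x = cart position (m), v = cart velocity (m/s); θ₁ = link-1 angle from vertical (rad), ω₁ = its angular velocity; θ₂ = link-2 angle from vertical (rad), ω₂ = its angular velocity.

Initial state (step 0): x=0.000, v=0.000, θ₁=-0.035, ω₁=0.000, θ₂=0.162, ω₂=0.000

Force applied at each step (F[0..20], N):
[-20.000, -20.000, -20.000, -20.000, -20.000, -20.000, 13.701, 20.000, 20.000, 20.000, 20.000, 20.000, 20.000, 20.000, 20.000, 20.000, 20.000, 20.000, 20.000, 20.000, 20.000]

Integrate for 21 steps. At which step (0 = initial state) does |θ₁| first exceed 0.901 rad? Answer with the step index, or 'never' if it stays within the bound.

Answer: never

Derivation:
apply F[0]=-20.000 → step 1: x=-0.004, v=-0.391, θ₁=-0.029, ω₁=0.575, θ₂=0.163, ω₂=0.110
apply F[1]=-20.000 → step 2: x=-0.016, v=-0.786, θ₁=-0.012, ω₁=1.164, θ₂=0.166, ω₂=0.209
apply F[2]=-20.000 → step 3: x=-0.035, v=-1.186, θ₁=0.017, ω₁=1.775, θ₂=0.171, ω₂=0.286
apply F[3]=-20.000 → step 4: x=-0.063, v=-1.592, θ₁=0.059, ω₁=2.416, θ₂=0.178, ω₂=0.334
apply F[4]=-20.000 → step 5: x=-0.099, v=-1.999, θ₁=0.114, ω₁=3.080, θ₂=0.184, ω₂=0.351
apply F[5]=-20.000 → step 6: x=-0.143, v=-2.396, θ₁=0.183, ω₁=3.749, θ₂=0.192, ω₂=0.351
apply F[6]=+13.701 → step 7: x=-0.188, v=-2.146, θ₁=0.254, ω₁=3.432, θ₂=0.199, ω₂=0.345
apply F[7]=+20.000 → step 8: x=-0.228, v=-1.804, θ₁=0.319, ω₁=3.011, θ₂=0.205, ω₂=0.308
apply F[8]=+20.000 → step 9: x=-0.261, v=-1.489, θ₁=0.375, ω₁=2.670, θ₂=0.211, ω₂=0.235
apply F[9]=+20.000 → step 10: x=-0.288, v=-1.198, θ₁=0.426, ω₁=2.401, θ₂=0.214, ω₂=0.125
apply F[10]=+20.000 → step 11: x=-0.309, v=-0.926, θ₁=0.472, ω₁=2.192, θ₂=0.215, ω₂=-0.019
apply F[11]=+20.000 → step 12: x=-0.325, v=-0.669, θ₁=0.514, ω₁=2.035, θ₂=0.213, ω₂=-0.194
apply F[12]=+20.000 → step 13: x=-0.336, v=-0.425, θ₁=0.553, ω₁=1.922, θ₂=0.207, ω₂=-0.398
apply F[13]=+20.000 → step 14: x=-0.342, v=-0.191, θ₁=0.591, ω₁=1.846, θ₂=0.197, ω₂=-0.630
apply F[14]=+20.000 → step 15: x=-0.343, v=0.037, θ₁=0.627, ω₁=1.801, θ₂=0.182, ω₂=-0.887
apply F[15]=+20.000 → step 16: x=-0.340, v=0.261, θ₁=0.663, ω₁=1.782, θ₂=0.162, ω₂=-1.168
apply F[16]=+20.000 → step 17: x=-0.333, v=0.481, θ₁=0.699, ω₁=1.784, θ₂=0.135, ω₂=-1.471
apply F[17]=+20.000 → step 18: x=-0.321, v=0.701, θ₁=0.735, ω₁=1.802, θ₂=0.103, ω₂=-1.795
apply F[18]=+20.000 → step 19: x=-0.305, v=0.922, θ₁=0.771, ω₁=1.830, θ₂=0.063, ω₂=-2.137
apply F[19]=+20.000 → step 20: x=-0.284, v=1.144, θ₁=0.808, ω₁=1.863, θ₂=0.017, ω₂=-2.495
apply F[20]=+20.000 → step 21: x=-0.259, v=1.369, θ₁=0.845, ω₁=1.895, θ₂=-0.037, ω₂=-2.865
max |θ₁| = 0.845 ≤ 0.901 over all 22 states.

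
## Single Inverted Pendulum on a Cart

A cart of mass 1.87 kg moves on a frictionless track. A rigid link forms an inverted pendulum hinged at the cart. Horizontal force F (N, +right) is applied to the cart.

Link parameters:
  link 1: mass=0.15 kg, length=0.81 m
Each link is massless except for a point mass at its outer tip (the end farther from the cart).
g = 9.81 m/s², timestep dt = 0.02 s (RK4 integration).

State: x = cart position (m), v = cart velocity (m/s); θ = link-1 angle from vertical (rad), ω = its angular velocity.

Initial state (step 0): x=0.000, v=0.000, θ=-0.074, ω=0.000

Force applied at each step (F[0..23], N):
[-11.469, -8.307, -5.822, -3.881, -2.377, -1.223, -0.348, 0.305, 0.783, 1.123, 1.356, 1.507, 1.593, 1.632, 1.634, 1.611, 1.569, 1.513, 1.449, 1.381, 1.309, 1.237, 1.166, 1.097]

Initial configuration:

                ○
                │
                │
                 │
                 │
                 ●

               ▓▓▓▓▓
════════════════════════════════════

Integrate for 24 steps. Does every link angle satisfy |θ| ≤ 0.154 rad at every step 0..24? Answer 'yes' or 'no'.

Answer: yes

Derivation:
apply F[0]=-11.469 → step 1: x=-0.001, v=-0.121, θ=-0.073, ω=0.132
apply F[1]=-8.307 → step 2: x=-0.005, v=-0.209, θ=-0.069, ω=0.223
apply F[2]=-5.822 → step 3: x=-0.009, v=-0.270, θ=-0.064, ω=0.282
apply F[3]=-3.881 → step 4: x=-0.015, v=-0.311, θ=-0.058, ω=0.317
apply F[4]=-2.377 → step 5: x=-0.022, v=-0.335, θ=-0.052, ω=0.334
apply F[5]=-1.223 → step 6: x=-0.028, v=-0.348, θ=-0.045, ω=0.337
apply F[6]=-0.348 → step 7: x=-0.035, v=-0.351, θ=-0.038, ω=0.331
apply F[7]=+0.305 → step 8: x=-0.042, v=-0.347, θ=-0.032, ω=0.318
apply F[8]=+0.783 → step 9: x=-0.049, v=-0.338, θ=-0.026, ω=0.300
apply F[9]=+1.123 → step 10: x=-0.056, v=-0.326, θ=-0.020, ω=0.279
apply F[10]=+1.356 → step 11: x=-0.062, v=-0.311, θ=-0.014, ω=0.257
apply F[11]=+1.507 → step 12: x=-0.068, v=-0.295, θ=-0.009, ω=0.234
apply F[12]=+1.593 → step 13: x=-0.074, v=-0.278, θ=-0.005, ω=0.211
apply F[13]=+1.632 → step 14: x=-0.079, v=-0.260, θ=-0.001, ω=0.189
apply F[14]=+1.634 → step 15: x=-0.084, v=-0.243, θ=0.003, ω=0.167
apply F[15]=+1.611 → step 16: x=-0.089, v=-0.226, θ=0.006, ω=0.147
apply F[16]=+1.569 → step 17: x=-0.093, v=-0.209, θ=0.008, ω=0.128
apply F[17]=+1.513 → step 18: x=-0.097, v=-0.193, θ=0.011, ω=0.111
apply F[18]=+1.449 → step 19: x=-0.101, v=-0.178, θ=0.013, ω=0.095
apply F[19]=+1.381 → step 20: x=-0.105, v=-0.163, θ=0.015, ω=0.080
apply F[20]=+1.309 → step 21: x=-0.108, v=-0.149, θ=0.016, ω=0.067
apply F[21]=+1.237 → step 22: x=-0.111, v=-0.136, θ=0.017, ω=0.055
apply F[22]=+1.166 → step 23: x=-0.113, v=-0.124, θ=0.018, ω=0.044
apply F[23]=+1.097 → step 24: x=-0.116, v=-0.113, θ=0.019, ω=0.035
Max |angle| over trajectory = 0.074 rad; bound = 0.154 → within bound.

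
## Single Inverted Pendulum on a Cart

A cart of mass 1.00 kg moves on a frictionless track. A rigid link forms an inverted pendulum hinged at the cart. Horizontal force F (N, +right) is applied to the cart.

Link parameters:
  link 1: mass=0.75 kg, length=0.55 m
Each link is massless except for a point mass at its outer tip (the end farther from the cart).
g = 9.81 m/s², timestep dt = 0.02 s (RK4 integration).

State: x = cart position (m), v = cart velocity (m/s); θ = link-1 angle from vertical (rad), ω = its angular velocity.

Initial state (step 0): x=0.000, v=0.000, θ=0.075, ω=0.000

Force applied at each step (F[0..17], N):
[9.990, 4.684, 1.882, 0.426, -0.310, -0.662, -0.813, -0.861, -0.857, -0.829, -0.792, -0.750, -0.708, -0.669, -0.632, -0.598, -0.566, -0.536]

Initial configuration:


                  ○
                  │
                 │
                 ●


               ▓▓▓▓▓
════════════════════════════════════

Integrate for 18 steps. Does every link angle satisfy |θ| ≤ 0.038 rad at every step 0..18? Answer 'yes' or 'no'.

apply F[0]=+9.990 → step 1: x=0.002, v=0.188, θ=0.072, ω=-0.315
apply F[1]=+4.684 → step 2: x=0.006, v=0.272, θ=0.064, ω=-0.442
apply F[2]=+1.882 → step 3: x=0.012, v=0.301, θ=0.055, ω=-0.473
apply F[3]=+0.426 → step 4: x=0.018, v=0.302, θ=0.046, ω=-0.457
apply F[4]=-0.310 → step 5: x=0.024, v=0.290, θ=0.037, ω=-0.420
apply F[5]=-0.662 → step 6: x=0.030, v=0.271, θ=0.029, ω=-0.376
apply F[6]=-0.813 → step 7: x=0.035, v=0.252, θ=0.022, ω=-0.330
apply F[7]=-0.861 → step 8: x=0.040, v=0.232, θ=0.016, ω=-0.287
apply F[8]=-0.857 → step 9: x=0.044, v=0.212, θ=0.011, ω=-0.248
apply F[9]=-0.829 → step 10: x=0.048, v=0.195, θ=0.006, ω=-0.213
apply F[10]=-0.792 → step 11: x=0.052, v=0.178, θ=0.002, ω=-0.181
apply F[11]=-0.750 → step 12: x=0.055, v=0.163, θ=-0.001, ω=-0.154
apply F[12]=-0.708 → step 13: x=0.059, v=0.149, θ=-0.004, ω=-0.130
apply F[13]=-0.669 → step 14: x=0.061, v=0.137, θ=-0.007, ω=-0.109
apply F[14]=-0.632 → step 15: x=0.064, v=0.125, θ=-0.009, ω=-0.091
apply F[15]=-0.598 → step 16: x=0.066, v=0.115, θ=-0.010, ω=-0.075
apply F[16]=-0.566 → step 17: x=0.069, v=0.105, θ=-0.012, ω=-0.061
apply F[17]=-0.536 → step 18: x=0.071, v=0.096, θ=-0.013, ω=-0.049
Max |angle| over trajectory = 0.075 rad; bound = 0.038 → exceeded.

Answer: no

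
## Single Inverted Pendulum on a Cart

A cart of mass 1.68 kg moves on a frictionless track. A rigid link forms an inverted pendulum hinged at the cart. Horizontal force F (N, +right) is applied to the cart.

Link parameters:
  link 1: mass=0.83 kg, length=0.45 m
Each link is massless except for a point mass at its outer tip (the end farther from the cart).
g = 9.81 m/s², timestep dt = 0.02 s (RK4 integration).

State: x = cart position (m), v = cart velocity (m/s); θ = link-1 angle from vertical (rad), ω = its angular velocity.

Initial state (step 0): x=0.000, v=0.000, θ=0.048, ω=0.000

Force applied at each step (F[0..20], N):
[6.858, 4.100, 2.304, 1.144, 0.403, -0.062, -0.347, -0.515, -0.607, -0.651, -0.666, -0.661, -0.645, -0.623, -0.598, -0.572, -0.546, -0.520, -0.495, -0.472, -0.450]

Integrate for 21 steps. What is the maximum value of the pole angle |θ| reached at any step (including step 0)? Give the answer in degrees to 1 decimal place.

apply F[0]=+6.858 → step 1: x=0.001, v=0.077, θ=0.047, ω=-0.150
apply F[1]=+4.100 → step 2: x=0.003, v=0.121, θ=0.043, ω=-0.229
apply F[2]=+2.304 → step 3: x=0.005, v=0.145, θ=0.038, ω=-0.264
apply F[3]=+1.144 → step 4: x=0.008, v=0.155, θ=0.032, ω=-0.271
apply F[4]=+0.403 → step 5: x=0.012, v=0.157, θ=0.027, ω=-0.263
apply F[5]=-0.062 → step 6: x=0.015, v=0.154, θ=0.022, ω=-0.245
apply F[6]=-0.347 → step 7: x=0.018, v=0.148, θ=0.017, ω=-0.223
apply F[7]=-0.515 → step 8: x=0.021, v=0.140, θ=0.013, ω=-0.200
apply F[8]=-0.607 → step 9: x=0.023, v=0.132, θ=0.009, ω=-0.176
apply F[9]=-0.651 → step 10: x=0.026, v=0.124, θ=0.006, ω=-0.154
apply F[10]=-0.666 → step 11: x=0.028, v=0.115, θ=0.003, ω=-0.133
apply F[11]=-0.661 → step 12: x=0.030, v=0.107, θ=0.001, ω=-0.115
apply F[12]=-0.645 → step 13: x=0.032, v=0.099, θ=-0.001, ω=-0.098
apply F[13]=-0.623 → step 14: x=0.034, v=0.092, θ=-0.003, ω=-0.083
apply F[14]=-0.598 → step 15: x=0.036, v=0.086, θ=-0.005, ω=-0.070
apply F[15]=-0.572 → step 16: x=0.038, v=0.079, θ=-0.006, ω=-0.058
apply F[16]=-0.546 → step 17: x=0.039, v=0.073, θ=-0.007, ω=-0.048
apply F[17]=-0.520 → step 18: x=0.041, v=0.068, θ=-0.008, ω=-0.039
apply F[18]=-0.495 → step 19: x=0.042, v=0.063, θ=-0.009, ω=-0.031
apply F[19]=-0.472 → step 20: x=0.043, v=0.058, θ=-0.009, ω=-0.024
apply F[20]=-0.450 → step 21: x=0.044, v=0.054, θ=-0.010, ω=-0.019
Max |angle| over trajectory = 0.048 rad = 2.8°.

Answer: 2.8°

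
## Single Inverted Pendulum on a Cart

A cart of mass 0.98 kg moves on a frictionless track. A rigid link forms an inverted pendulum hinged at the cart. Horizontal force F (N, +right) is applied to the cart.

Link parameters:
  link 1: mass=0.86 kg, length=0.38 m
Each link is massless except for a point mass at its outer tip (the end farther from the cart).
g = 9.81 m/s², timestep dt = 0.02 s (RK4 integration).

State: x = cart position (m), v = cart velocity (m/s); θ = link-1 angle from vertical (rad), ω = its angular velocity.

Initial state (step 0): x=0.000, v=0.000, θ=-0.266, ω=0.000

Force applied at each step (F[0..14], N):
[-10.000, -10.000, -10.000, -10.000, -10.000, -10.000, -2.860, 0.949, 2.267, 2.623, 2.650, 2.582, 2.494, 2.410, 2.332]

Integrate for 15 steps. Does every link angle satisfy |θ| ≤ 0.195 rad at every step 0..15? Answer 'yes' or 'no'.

Answer: no

Derivation:
apply F[0]=-10.000 → step 1: x=-0.002, v=-0.151, θ=-0.264, ω=0.249
apply F[1]=-10.000 → step 2: x=-0.006, v=-0.304, θ=-0.256, ω=0.505
apply F[2]=-10.000 → step 3: x=-0.014, v=-0.459, θ=-0.243, ω=0.773
apply F[3]=-10.000 → step 4: x=-0.024, v=-0.618, θ=-0.225, ω=1.059
apply F[4]=-10.000 → step 5: x=-0.038, v=-0.782, θ=-0.201, ω=1.372
apply F[5]=-10.000 → step 6: x=-0.056, v=-0.953, θ=-0.170, ω=1.718
apply F[6]=-2.860 → step 7: x=-0.075, v=-0.988, θ=-0.135, ω=1.730
apply F[7]=+0.949 → step 8: x=-0.095, v=-0.951, θ=-0.102, ω=1.572
apply F[8]=+2.267 → step 9: x=-0.113, v=-0.891, θ=-0.073, ω=1.371
apply F[9]=+2.623 → step 10: x=-0.130, v=-0.828, θ=-0.048, ω=1.174
apply F[10]=+2.650 → step 11: x=-0.146, v=-0.768, θ=-0.026, ω=0.998
apply F[11]=+2.582 → step 12: x=-0.161, v=-0.713, θ=-0.008, ω=0.843
apply F[12]=+2.494 → step 13: x=-0.175, v=-0.662, θ=0.008, ω=0.710
apply F[13]=+2.410 → step 14: x=-0.187, v=-0.615, θ=0.021, ω=0.594
apply F[14]=+2.332 → step 15: x=-0.199, v=-0.572, θ=0.032, ω=0.495
Max |angle| over trajectory = 0.266 rad; bound = 0.195 → exceeded.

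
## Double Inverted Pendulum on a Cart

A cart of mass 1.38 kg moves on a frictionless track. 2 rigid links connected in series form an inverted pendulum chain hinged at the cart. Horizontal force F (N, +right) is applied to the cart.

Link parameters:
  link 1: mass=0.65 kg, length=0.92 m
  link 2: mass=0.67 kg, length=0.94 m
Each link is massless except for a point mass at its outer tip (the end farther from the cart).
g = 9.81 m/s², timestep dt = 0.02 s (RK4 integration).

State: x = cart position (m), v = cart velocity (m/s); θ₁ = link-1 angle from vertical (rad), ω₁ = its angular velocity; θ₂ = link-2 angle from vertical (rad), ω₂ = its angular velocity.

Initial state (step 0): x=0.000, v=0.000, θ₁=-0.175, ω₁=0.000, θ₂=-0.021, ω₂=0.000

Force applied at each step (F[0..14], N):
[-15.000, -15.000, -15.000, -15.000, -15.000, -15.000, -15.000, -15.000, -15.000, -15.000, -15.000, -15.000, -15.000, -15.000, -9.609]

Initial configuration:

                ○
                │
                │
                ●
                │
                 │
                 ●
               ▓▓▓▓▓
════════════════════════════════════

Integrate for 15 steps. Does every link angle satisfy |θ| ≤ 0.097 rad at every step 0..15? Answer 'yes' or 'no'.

Answer: no

Derivation:
apply F[0]=-15.000 → step 1: x=-0.002, v=-0.181, θ₁=-0.174, ω₁=0.119, θ₂=-0.020, ω₂=0.073
apply F[1]=-15.000 → step 2: x=-0.007, v=-0.363, θ₁=-0.170, ω₁=0.241, θ₂=-0.018, ω₂=0.144
apply F[2]=-15.000 → step 3: x=-0.016, v=-0.545, θ₁=-0.164, ω₁=0.365, θ₂=-0.015, ω₂=0.215
apply F[3]=-15.000 → step 4: x=-0.029, v=-0.730, θ₁=-0.156, ω₁=0.494, θ₂=-0.010, ω₂=0.283
apply F[4]=-15.000 → step 5: x=-0.046, v=-0.917, θ₁=-0.144, ω₁=0.630, θ₂=-0.003, ω₂=0.348
apply F[5]=-15.000 → step 6: x=-0.066, v=-1.108, θ₁=-0.130, ω₁=0.775, θ₂=0.004, ω₂=0.410
apply F[6]=-15.000 → step 7: x=-0.090, v=-1.302, θ₁=-0.113, ω₁=0.929, θ₂=0.013, ω₂=0.466
apply F[7]=-15.000 → step 8: x=-0.118, v=-1.500, θ₁=-0.093, ω₁=1.096, θ₂=0.023, ω₂=0.516
apply F[8]=-15.000 → step 9: x=-0.150, v=-1.704, θ₁=-0.069, ω₁=1.277, θ₂=0.034, ω₂=0.559
apply F[9]=-15.000 → step 10: x=-0.186, v=-1.912, θ₁=-0.042, ω₁=1.474, θ₂=0.045, ω₂=0.594
apply F[10]=-15.000 → step 11: x=-0.226, v=-2.125, θ₁=-0.010, ω₁=1.688, θ₂=0.057, ω₂=0.619
apply F[11]=-15.000 → step 12: x=-0.271, v=-2.344, θ₁=0.026, ω₁=1.918, θ₂=0.070, ω₂=0.635
apply F[12]=-15.000 → step 13: x=-0.320, v=-2.566, θ₁=0.067, ω₁=2.166, θ₂=0.083, ω₂=0.642
apply F[13]=-15.000 → step 14: x=-0.374, v=-2.789, θ₁=0.112, ω₁=2.426, θ₂=0.096, ω₂=0.642
apply F[14]=-9.609 → step 15: x=-0.431, v=-2.935, θ₁=0.163, ω₁=2.615, θ₂=0.108, ω₂=0.638
Max |angle| over trajectory = 0.175 rad; bound = 0.097 → exceeded.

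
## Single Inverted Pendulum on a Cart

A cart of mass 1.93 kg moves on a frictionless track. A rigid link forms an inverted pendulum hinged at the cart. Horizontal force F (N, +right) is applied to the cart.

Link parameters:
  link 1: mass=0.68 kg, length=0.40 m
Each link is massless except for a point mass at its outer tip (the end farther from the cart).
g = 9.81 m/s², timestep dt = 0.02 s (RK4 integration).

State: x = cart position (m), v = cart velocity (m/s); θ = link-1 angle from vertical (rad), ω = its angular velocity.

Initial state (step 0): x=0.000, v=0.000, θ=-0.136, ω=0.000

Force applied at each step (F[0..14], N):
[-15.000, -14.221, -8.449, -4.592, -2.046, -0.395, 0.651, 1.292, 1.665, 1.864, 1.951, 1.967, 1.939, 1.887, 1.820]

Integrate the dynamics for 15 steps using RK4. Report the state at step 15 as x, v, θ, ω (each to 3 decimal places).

Answer: x=-0.097, v=-0.250, θ=0.013, ω=0.213

Derivation:
apply F[0]=-15.000 → step 1: x=-0.001, v=-0.145, θ=-0.133, ω=0.294
apply F[1]=-14.221 → step 2: x=-0.006, v=-0.283, θ=-0.124, ω=0.572
apply F[2]=-8.449 → step 3: x=-0.012, v=-0.362, θ=-0.112, ω=0.711
apply F[3]=-4.592 → step 4: x=-0.020, v=-0.403, θ=-0.097, ω=0.761
apply F[4]=-2.046 → step 5: x=-0.028, v=-0.418, θ=-0.082, ω=0.755
apply F[5]=-0.395 → step 6: x=-0.036, v=-0.417, θ=-0.067, ω=0.716
apply F[6]=+0.651 → step 7: x=-0.045, v=-0.406, θ=-0.053, ω=0.659
apply F[7]=+1.292 → step 8: x=-0.053, v=-0.390, θ=-0.041, ω=0.595
apply F[8]=+1.665 → step 9: x=-0.060, v=-0.370, θ=-0.030, ω=0.529
apply F[9]=+1.864 → step 10: x=-0.067, v=-0.349, θ=-0.020, ω=0.464
apply F[10]=+1.951 → step 11: x=-0.074, v=-0.328, θ=-0.011, ω=0.404
apply F[11]=+1.967 → step 12: x=-0.080, v=-0.307, θ=-0.003, ω=0.348
apply F[12]=+1.939 → step 13: x=-0.086, v=-0.287, θ=0.003, ω=0.298
apply F[13]=+1.887 → step 14: x=-0.092, v=-0.268, θ=0.008, ω=0.253
apply F[14]=+1.820 → step 15: x=-0.097, v=-0.250, θ=0.013, ω=0.213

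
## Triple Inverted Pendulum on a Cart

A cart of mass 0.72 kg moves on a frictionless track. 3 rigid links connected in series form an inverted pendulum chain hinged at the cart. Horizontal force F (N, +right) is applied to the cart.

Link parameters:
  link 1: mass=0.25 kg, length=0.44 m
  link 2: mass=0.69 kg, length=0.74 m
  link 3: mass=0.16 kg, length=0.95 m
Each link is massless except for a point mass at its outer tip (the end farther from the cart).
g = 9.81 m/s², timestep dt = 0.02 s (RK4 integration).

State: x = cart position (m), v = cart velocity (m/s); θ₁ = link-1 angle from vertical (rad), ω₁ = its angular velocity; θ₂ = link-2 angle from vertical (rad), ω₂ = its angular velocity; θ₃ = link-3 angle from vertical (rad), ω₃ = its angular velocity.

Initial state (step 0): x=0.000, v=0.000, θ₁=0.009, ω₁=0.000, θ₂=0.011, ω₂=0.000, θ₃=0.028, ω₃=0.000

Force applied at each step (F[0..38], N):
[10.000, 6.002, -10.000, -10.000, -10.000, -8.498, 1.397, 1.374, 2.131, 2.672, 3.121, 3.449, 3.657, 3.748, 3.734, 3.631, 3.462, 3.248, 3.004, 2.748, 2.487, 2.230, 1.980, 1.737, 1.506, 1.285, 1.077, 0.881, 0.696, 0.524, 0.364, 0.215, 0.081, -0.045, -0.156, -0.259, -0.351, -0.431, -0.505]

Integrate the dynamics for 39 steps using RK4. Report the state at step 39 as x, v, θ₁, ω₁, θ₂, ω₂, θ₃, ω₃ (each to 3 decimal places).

apply F[0]=+10.000 → step 1: x=0.003, v=0.276, θ₁=0.003, ω₁=-0.630, θ₂=0.011, ω₂=0.004, θ₃=0.028, ω₃=0.004
apply F[1]=+6.002 → step 2: x=0.010, v=0.444, θ₁=-0.014, ω₁=-1.037, θ₂=0.011, ω₂=0.021, θ₃=0.028, ω₃=0.009
apply F[2]=-10.000 → step 3: x=0.016, v=0.173, θ₁=-0.029, ω₁=-0.483, θ₂=0.012, ω₂=0.059, θ₃=0.028, ω₃=0.013
apply F[3]=-10.000 → step 4: x=0.017, v=-0.095, θ₁=-0.033, ω₁=0.041, θ₂=0.014, ω₂=0.112, θ₃=0.029, ω₃=0.017
apply F[4]=-10.000 → step 5: x=0.012, v=-0.363, θ₁=-0.027, ω₁=0.565, θ₂=0.016, ω₂=0.167, θ₃=0.029, ω₃=0.021
apply F[5]=-8.498 → step 6: x=0.003, v=-0.593, θ₁=-0.012, ω₁=1.021, θ₂=0.020, ω₂=0.211, θ₃=0.029, ω₃=0.023
apply F[6]=+1.397 → step 7: x=-0.009, v=-0.554, θ₁=0.008, ω₁=0.895, θ₂=0.025, ω₂=0.237, θ₃=0.030, ω₃=0.025
apply F[7]=+1.374 → step 8: x=-0.019, v=-0.521, θ₁=0.025, ω₁=0.810, θ₂=0.030, ω₂=0.249, θ₃=0.030, ω₃=0.026
apply F[8]=+2.131 → step 9: x=-0.029, v=-0.471, θ₁=0.040, ω₁=0.712, θ₂=0.035, ω₂=0.249, θ₃=0.031, ω₃=0.025
apply F[9]=+2.672 → step 10: x=-0.038, v=-0.410, θ₁=0.053, ω₁=0.609, θ₂=0.040, ω₂=0.239, θ₃=0.031, ω₃=0.024
apply F[10]=+3.121 → step 11: x=-0.046, v=-0.341, θ₁=0.064, ω₁=0.504, θ₂=0.044, ω₂=0.220, θ₃=0.032, ω₃=0.021
apply F[11]=+3.449 → step 12: x=-0.052, v=-0.266, θ₁=0.073, ω₁=0.399, θ₂=0.048, ω₂=0.195, θ₃=0.032, ω₃=0.018
apply F[12]=+3.657 → step 13: x=-0.056, v=-0.188, θ₁=0.080, ω₁=0.296, θ₂=0.052, ω₂=0.165, θ₃=0.033, ω₃=0.013
apply F[13]=+3.748 → step 14: x=-0.059, v=-0.109, θ₁=0.085, ω₁=0.199, θ₂=0.055, ω₂=0.131, θ₃=0.033, ω₃=0.008
apply F[14]=+3.734 → step 15: x=-0.061, v=-0.032, θ₁=0.088, ω₁=0.110, θ₂=0.057, ω₂=0.096, θ₃=0.033, ω₃=0.002
apply F[15]=+3.631 → step 16: x=-0.061, v=0.042, θ₁=0.089, ω₁=0.031, θ₂=0.059, ω₂=0.061, θ₃=0.033, ω₃=-0.005
apply F[16]=+3.462 → step 17: x=-0.059, v=0.110, θ₁=0.089, ω₁=-0.038, θ₂=0.060, ω₂=0.027, θ₃=0.033, ω₃=-0.012
apply F[17]=+3.248 → step 18: x=-0.056, v=0.174, θ₁=0.088, ω₁=-0.097, θ₂=0.060, ω₂=-0.006, θ₃=0.032, ω₃=-0.019
apply F[18]=+3.004 → step 19: x=-0.052, v=0.231, θ₁=0.085, ω₁=-0.146, θ₂=0.059, ω₂=-0.036, θ₃=0.032, ω₃=-0.026
apply F[19]=+2.748 → step 20: x=-0.047, v=0.281, θ₁=0.082, ω₁=-0.185, θ₂=0.058, ω₂=-0.064, θ₃=0.031, ω₃=-0.033
apply F[20]=+2.487 → step 21: x=-0.041, v=0.326, θ₁=0.078, ω₁=-0.217, θ₂=0.057, ω₂=-0.089, θ₃=0.031, ω₃=-0.040
apply F[21]=+2.230 → step 22: x=-0.034, v=0.365, θ₁=0.074, ω₁=-0.241, θ₂=0.055, ω₂=-0.111, θ₃=0.030, ω₃=-0.046
apply F[22]=+1.980 → step 23: x=-0.026, v=0.399, θ₁=0.069, ω₁=-0.258, θ₂=0.052, ω₂=-0.130, θ₃=0.029, ω₃=-0.053
apply F[23]=+1.737 → step 24: x=-0.018, v=0.427, θ₁=0.063, ω₁=-0.271, θ₂=0.050, ω₂=-0.146, θ₃=0.028, ω₃=-0.058
apply F[24]=+1.506 → step 25: x=-0.009, v=0.451, θ₁=0.058, ω₁=-0.279, θ₂=0.047, ω₂=-0.159, θ₃=0.026, ω₃=-0.064
apply F[25]=+1.285 → step 26: x=-0.000, v=0.470, θ₁=0.052, ω₁=-0.283, θ₂=0.043, ω₂=-0.170, θ₃=0.025, ω₃=-0.069
apply F[26]=+1.077 → step 27: x=0.009, v=0.485, θ₁=0.047, ω₁=-0.283, θ₂=0.040, ω₂=-0.178, θ₃=0.024, ω₃=-0.073
apply F[27]=+0.881 → step 28: x=0.019, v=0.497, θ₁=0.041, ω₁=-0.281, θ₂=0.036, ω₂=-0.183, θ₃=0.022, ω₃=-0.077
apply F[28]=+0.696 → step 29: x=0.029, v=0.505, θ₁=0.035, ω₁=-0.276, θ₂=0.033, ω₂=-0.187, θ₃=0.021, ω₃=-0.080
apply F[29]=+0.524 → step 30: x=0.039, v=0.509, θ₁=0.030, ω₁=-0.269, θ₂=0.029, ω₂=-0.189, θ₃=0.019, ω₃=-0.083
apply F[30]=+0.364 → step 31: x=0.050, v=0.511, θ₁=0.025, ω₁=-0.261, θ₂=0.025, ω₂=-0.189, θ₃=0.017, ω₃=-0.085
apply F[31]=+0.215 → step 32: x=0.060, v=0.511, θ₁=0.020, ω₁=-0.251, θ₂=0.021, ω₂=-0.187, θ₃=0.016, ω₃=-0.087
apply F[32]=+0.081 → step 33: x=0.070, v=0.508, θ₁=0.015, ω₁=-0.240, θ₂=0.018, ω₂=-0.184, θ₃=0.014, ω₃=-0.088
apply F[33]=-0.045 → step 34: x=0.080, v=0.503, θ₁=0.010, ω₁=-0.228, θ₂=0.014, ω₂=-0.180, θ₃=0.012, ω₃=-0.089
apply F[34]=-0.156 → step 35: x=0.090, v=0.496, θ₁=0.006, ω₁=-0.216, θ₂=0.010, ω₂=-0.175, θ₃=0.010, ω₃=-0.089
apply F[35]=-0.259 → step 36: x=0.100, v=0.488, θ₁=0.001, ω₁=-0.203, θ₂=0.007, ω₂=-0.169, θ₃=0.009, ω₃=-0.089
apply F[36]=-0.351 → step 37: x=0.110, v=0.478, θ₁=-0.002, ω₁=-0.191, θ₂=0.004, ω₂=-0.163, θ₃=0.007, ω₃=-0.088
apply F[37]=-0.431 → step 38: x=0.119, v=0.468, θ₁=-0.006, ω₁=-0.178, θ₂=0.000, ω₂=-0.156, θ₃=0.005, ω₃=-0.087
apply F[38]=-0.505 → step 39: x=0.128, v=0.456, θ₁=-0.010, ω₁=-0.165, θ₂=-0.003, ω₂=-0.148, θ₃=0.003, ω₃=-0.086

Answer: x=0.128, v=0.456, θ₁=-0.010, ω₁=-0.165, θ₂=-0.003, ω₂=-0.148, θ₃=0.003, ω₃=-0.086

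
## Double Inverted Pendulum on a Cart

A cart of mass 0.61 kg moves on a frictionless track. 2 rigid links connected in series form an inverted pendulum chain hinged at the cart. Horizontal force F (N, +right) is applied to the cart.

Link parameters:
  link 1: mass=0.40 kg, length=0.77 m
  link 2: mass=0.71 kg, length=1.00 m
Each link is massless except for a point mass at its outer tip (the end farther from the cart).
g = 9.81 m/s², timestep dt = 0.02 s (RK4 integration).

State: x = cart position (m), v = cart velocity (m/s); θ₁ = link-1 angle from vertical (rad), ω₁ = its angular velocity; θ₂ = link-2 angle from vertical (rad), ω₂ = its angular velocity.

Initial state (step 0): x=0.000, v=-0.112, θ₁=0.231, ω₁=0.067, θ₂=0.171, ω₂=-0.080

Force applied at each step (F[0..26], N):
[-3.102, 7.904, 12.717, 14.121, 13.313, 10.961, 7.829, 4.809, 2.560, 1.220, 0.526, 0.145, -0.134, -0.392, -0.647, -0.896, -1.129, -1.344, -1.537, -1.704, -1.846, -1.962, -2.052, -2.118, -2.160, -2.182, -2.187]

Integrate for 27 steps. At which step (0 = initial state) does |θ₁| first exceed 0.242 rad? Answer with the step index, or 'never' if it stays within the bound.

apply F[0]=-3.102 → step 1: x=-0.004, v=-0.277, θ₁=0.235, ω₁=0.356, θ₂=0.169, ω₂=-0.106
apply F[1]=+7.904 → step 2: x=-0.008, v=-0.115, θ₁=0.241, ω₁=0.248, θ₂=0.167, ω₂=-0.150
apply F[2]=+12.717 → step 3: x=-0.007, v=0.189, θ₁=0.243, ω₁=-0.027, θ₂=0.163, ω₂=-0.206
apply F[3]=+14.121 → step 4: x=0.000, v=0.534, θ₁=0.240, ω₁=-0.351, θ₂=0.158, ω₂=-0.267
apply F[4]=+13.313 → step 5: x=0.014, v=0.861, θ₁=0.230, ω₁=-0.658, θ₂=0.152, ω₂=-0.324
apply F[5]=+10.961 → step 6: x=0.034, v=1.125, θ₁=0.214, ω₁=-0.897, θ₂=0.145, ω₂=-0.372
apply F[6]=+7.829 → step 7: x=0.058, v=1.304, θ₁=0.195, ω₁=-1.042, θ₂=0.138, ω₂=-0.409
apply F[7]=+4.809 → step 8: x=0.085, v=1.399, θ₁=0.173, ω₁=-1.094, θ₂=0.129, ω₂=-0.436
apply F[8]=+2.560 → step 9: x=0.114, v=1.430, θ₁=0.152, ω₁=-1.078, θ₂=0.120, ω₂=-0.454
apply F[9]=+1.220 → step 10: x=0.142, v=1.426, θ₁=0.131, ω₁=-1.026, θ₂=0.111, ω₂=-0.467
apply F[10]=+0.526 → step 11: x=0.170, v=1.405, θ₁=0.111, ω₁=-0.963, θ₂=0.102, ω₂=-0.474
apply F[11]=+0.145 → step 12: x=0.198, v=1.377, θ₁=0.092, ω₁=-0.899, θ₂=0.092, ω₂=-0.476
apply F[12]=-0.134 → step 13: x=0.225, v=1.346, θ₁=0.075, ω₁=-0.839, θ₂=0.083, ω₂=-0.474
apply F[13]=-0.392 → step 14: x=0.252, v=1.311, θ₁=0.059, ω₁=-0.781, θ₂=0.073, ω₂=-0.469
apply F[14]=-0.647 → step 15: x=0.278, v=1.273, θ₁=0.044, ω₁=-0.726, θ₂=0.064, ω₂=-0.460
apply F[15]=-0.896 → step 16: x=0.303, v=1.231, θ₁=0.030, ω₁=-0.672, θ₂=0.055, ω₂=-0.448
apply F[16]=-1.129 → step 17: x=0.327, v=1.186, θ₁=0.017, ω₁=-0.620, θ₂=0.046, ω₂=-0.434
apply F[17]=-1.344 → step 18: x=0.350, v=1.139, θ₁=0.005, ω₁=-0.568, θ₂=0.037, ω₂=-0.418
apply F[18]=-1.537 → step 19: x=0.373, v=1.089, θ₁=-0.006, ω₁=-0.518, θ₂=0.029, ω₂=-0.400
apply F[19]=-1.704 → step 20: x=0.394, v=1.036, θ₁=-0.016, ω₁=-0.469, θ₂=0.021, ω₂=-0.381
apply F[20]=-1.846 → step 21: x=0.414, v=0.983, θ₁=-0.025, ω₁=-0.421, θ₂=0.014, ω₂=-0.361
apply F[21]=-1.962 → step 22: x=0.433, v=0.929, θ₁=-0.033, ω₁=-0.375, θ₂=0.007, ω₂=-0.340
apply F[22]=-2.052 → step 23: x=0.451, v=0.874, θ₁=-0.040, ω₁=-0.332, θ₂=0.000, ω₂=-0.319
apply F[23]=-2.118 → step 24: x=0.468, v=0.820, θ₁=-0.046, ω₁=-0.290, θ₂=-0.006, ω₂=-0.297
apply F[24]=-2.160 → step 25: x=0.484, v=0.767, θ₁=-0.051, ω₁=-0.251, θ₂=-0.011, ω₂=-0.275
apply F[25]=-2.182 → step 26: x=0.499, v=0.714, θ₁=-0.056, ω₁=-0.215, θ₂=-0.017, ω₂=-0.254
apply F[26]=-2.187 → step 27: x=0.512, v=0.663, θ₁=-0.060, ω₁=-0.181, θ₂=-0.022, ω₂=-0.233
|θ₁| = 0.243 > 0.242 first at step 3.

Answer: 3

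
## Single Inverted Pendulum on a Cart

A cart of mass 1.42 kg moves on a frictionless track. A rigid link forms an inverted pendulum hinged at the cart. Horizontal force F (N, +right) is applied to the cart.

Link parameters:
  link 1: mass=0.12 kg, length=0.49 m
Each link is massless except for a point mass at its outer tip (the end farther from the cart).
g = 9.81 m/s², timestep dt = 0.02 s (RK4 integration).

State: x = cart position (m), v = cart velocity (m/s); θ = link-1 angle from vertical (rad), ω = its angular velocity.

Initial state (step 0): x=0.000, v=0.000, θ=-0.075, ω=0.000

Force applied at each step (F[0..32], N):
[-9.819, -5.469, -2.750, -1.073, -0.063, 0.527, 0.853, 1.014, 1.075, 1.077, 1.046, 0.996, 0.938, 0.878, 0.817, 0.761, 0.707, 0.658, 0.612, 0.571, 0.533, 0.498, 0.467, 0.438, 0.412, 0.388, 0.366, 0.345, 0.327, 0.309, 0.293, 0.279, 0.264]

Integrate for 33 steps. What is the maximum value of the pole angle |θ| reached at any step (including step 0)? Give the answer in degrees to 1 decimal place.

apply F[0]=-9.819 → step 1: x=-0.001, v=-0.137, θ=-0.073, ω=0.249
apply F[1]=-5.469 → step 2: x=-0.005, v=-0.213, θ=-0.066, ω=0.376
apply F[2]=-2.750 → step 3: x=-0.010, v=-0.251, θ=-0.058, ω=0.428
apply F[3]=-1.073 → step 4: x=-0.015, v=-0.265, θ=-0.050, ω=0.435
apply F[4]=-0.063 → step 5: x=-0.020, v=-0.265, θ=-0.041, ω=0.417
apply F[5]=+0.527 → step 6: x=-0.025, v=-0.257, θ=-0.033, ω=0.386
apply F[6]=+0.853 → step 7: x=-0.030, v=-0.244, θ=-0.026, ω=0.349
apply F[7]=+1.014 → step 8: x=-0.035, v=-0.230, θ=-0.019, ω=0.310
apply F[8]=+1.075 → step 9: x=-0.039, v=-0.214, θ=-0.013, ω=0.272
apply F[9]=+1.077 → step 10: x=-0.043, v=-0.199, θ=-0.008, ω=0.236
apply F[10]=+1.046 → step 11: x=-0.047, v=-0.184, θ=-0.004, ω=0.204
apply F[11]=+0.996 → step 12: x=-0.051, v=-0.170, θ=-0.000, ω=0.174
apply F[12]=+0.938 → step 13: x=-0.054, v=-0.157, θ=0.003, ω=0.148
apply F[13]=+0.878 → step 14: x=-0.057, v=-0.145, θ=0.006, ω=0.125
apply F[14]=+0.817 → step 15: x=-0.060, v=-0.133, θ=0.008, ω=0.104
apply F[15]=+0.761 → step 16: x=-0.062, v=-0.123, θ=0.010, ω=0.086
apply F[16]=+0.707 → step 17: x=-0.065, v=-0.113, θ=0.012, ω=0.071
apply F[17]=+0.658 → step 18: x=-0.067, v=-0.104, θ=0.013, ω=0.057
apply F[18]=+0.612 → step 19: x=-0.069, v=-0.095, θ=0.014, ω=0.045
apply F[19]=+0.571 → step 20: x=-0.071, v=-0.088, θ=0.015, ω=0.035
apply F[20]=+0.533 → step 21: x=-0.073, v=-0.080, θ=0.015, ω=0.026
apply F[21]=+0.498 → step 22: x=-0.074, v=-0.074, θ=0.016, ω=0.019
apply F[22]=+0.467 → step 23: x=-0.075, v=-0.067, θ=0.016, ω=0.012
apply F[23]=+0.438 → step 24: x=-0.077, v=-0.061, θ=0.016, ω=0.007
apply F[24]=+0.412 → step 25: x=-0.078, v=-0.056, θ=0.016, ω=0.002
apply F[25]=+0.388 → step 26: x=-0.079, v=-0.051, θ=0.016, ω=-0.002
apply F[26]=+0.366 → step 27: x=-0.080, v=-0.046, θ=0.016, ω=-0.006
apply F[27]=+0.345 → step 28: x=-0.081, v=-0.041, θ=0.016, ω=-0.008
apply F[28]=+0.327 → step 29: x=-0.082, v=-0.037, θ=0.016, ω=-0.011
apply F[29]=+0.309 → step 30: x=-0.082, v=-0.033, θ=0.016, ω=-0.013
apply F[30]=+0.293 → step 31: x=-0.083, v=-0.029, θ=0.015, ω=-0.015
apply F[31]=+0.279 → step 32: x=-0.083, v=-0.025, θ=0.015, ω=-0.016
apply F[32]=+0.264 → step 33: x=-0.084, v=-0.022, θ=0.015, ω=-0.017
Max |angle| over trajectory = 0.075 rad = 4.3°.

Answer: 4.3°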